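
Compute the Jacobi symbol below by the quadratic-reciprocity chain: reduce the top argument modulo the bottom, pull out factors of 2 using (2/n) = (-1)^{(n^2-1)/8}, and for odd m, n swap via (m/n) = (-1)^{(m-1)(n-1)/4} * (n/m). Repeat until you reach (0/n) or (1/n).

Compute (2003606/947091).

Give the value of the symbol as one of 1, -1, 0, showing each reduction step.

(2003606/947091) = (109424/947091)   [reduce mod 947091]
109424 = 2^4·6839; (2/947091) = -1 since 947091 mod 8 = 3, so (109424/947091) = (-1)^4·(6839/947091); sign now +1
reciprocity: (6839/947091) = -1·(947091/6839) since 6839 mod 4 = 3, 947091 mod 4 = 3; sign now -1
(947091/6839) = (3309/6839)   [reduce mod 6839]
reciprocity: (3309/6839) = +1·(6839/3309) since 3309 mod 4 = 1, 6839 mod 4 = 3; sign now -1
(6839/3309) = (221/3309)   [reduce mod 3309]
reciprocity: (221/3309) = +1·(3309/221) since 221 mod 4 = 1, 3309 mod 4 = 1; sign now -1
(3309/221) = (215/221)   [reduce mod 221]
reciprocity: (215/221) = +1·(221/215) since 215 mod 4 = 3, 221 mod 4 = 1; sign now -1
(221/215) = (6/215)   [reduce mod 215]
6 = 2^1·3; (2/215) = +1 since 215 mod 8 = 7, so (6/215) = (+1)^1·(3/215); sign now -1
reciprocity: (3/215) = -1·(215/3) since 3 mod 4 = 3, 215 mod 4 = 3; sign now +1
(215/3) = (2/3)   [reduce mod 3]
2 = 2^1·1; (2/3) = -1 since 3 mod 8 = 3, so (2/3) = (-1)^1·(1/3); sign now -1
(1/3) = 1; final value = sign = -1

-1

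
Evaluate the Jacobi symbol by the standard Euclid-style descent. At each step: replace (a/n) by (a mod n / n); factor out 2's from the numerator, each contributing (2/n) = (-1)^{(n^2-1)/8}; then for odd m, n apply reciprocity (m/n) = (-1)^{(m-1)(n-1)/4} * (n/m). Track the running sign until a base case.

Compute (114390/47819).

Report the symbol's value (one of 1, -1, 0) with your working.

(114390/47819) = (18752/47819)   [reduce mod 47819]
18752 = 2^6·293; (2/47819) = -1 since 47819 mod 8 = 3, so (18752/47819) = (-1)^6·(293/47819); sign now +1
reciprocity: (293/47819) = +1·(47819/293) since 293 mod 4 = 1, 47819 mod 4 = 3; sign now +1
(47819/293) = (60/293)   [reduce mod 293]
60 = 2^2·15; (2/293) = -1 since 293 mod 8 = 5, so (60/293) = (-1)^2·(15/293); sign now +1
reciprocity: (15/293) = +1·(293/15) since 15 mod 4 = 3, 293 mod 4 = 1; sign now +1
(293/15) = (8/15)   [reduce mod 15]
8 = 2^3·1; (2/15) = +1 since 15 mod 8 = 7, so (8/15) = (+1)^3·(1/15); sign now +1
(1/15) = 1; final value = sign = +1

1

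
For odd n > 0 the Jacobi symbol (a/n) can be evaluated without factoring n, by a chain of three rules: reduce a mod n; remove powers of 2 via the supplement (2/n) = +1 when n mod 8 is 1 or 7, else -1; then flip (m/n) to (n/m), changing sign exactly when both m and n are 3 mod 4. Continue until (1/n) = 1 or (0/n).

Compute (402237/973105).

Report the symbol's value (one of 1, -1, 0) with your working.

1

flip (402237/973105) -> (973105/402237): both odd, 402237 mod 4 = 1, 973105 mod 4 = 1, so the flip contributes +1; sign now +1
(973105/402237): 973105 mod 402237 = 168631, so (973105/402237) = (168631/402237)
flip (168631/402237) -> (402237/168631): both odd, 168631 mod 4 = 3, 402237 mod 4 = 1, so the flip contributes +1; sign now +1
(402237/168631): 402237 mod 168631 = 64975, so (402237/168631) = (64975/168631)
flip (64975/168631) -> (168631/64975): both odd, 64975 mod 4 = 3, 168631 mod 4 = 3, so the flip contributes -1; sign now -1
(168631/64975): 168631 mod 64975 = 38681, so (168631/64975) = (38681/64975)
flip (38681/64975) -> (64975/38681): both odd, 38681 mod 4 = 1, 64975 mod 4 = 3, so the flip contributes +1; sign now -1
(64975/38681): 64975 mod 38681 = 26294, so (64975/38681) = (26294/38681)
factor out 2^1: 26294 = 2^1·13147; with 38681 mod 8 = 1, (2/38681) = +1; sign now -1; continue with (13147/38681)
flip (13147/38681) -> (38681/13147): both odd, 13147 mod 4 = 3, 38681 mod 4 = 1, so the flip contributes +1; sign now -1
(38681/13147): 38681 mod 13147 = 12387, so (38681/13147) = (12387/13147)
flip (12387/13147) -> (13147/12387): both odd, 12387 mod 4 = 3, 13147 mod 4 = 3, so the flip contributes -1; sign now +1
(13147/12387): 13147 mod 12387 = 760, so (13147/12387) = (760/12387)
factor out 2^3: 760 = 2^3·95; with 12387 mod 8 = 3, (2/12387) = -1; sign now -1; continue with (95/12387)
flip (95/12387) -> (12387/95): both odd, 95 mod 4 = 3, 12387 mod 4 = 3, so the flip contributes -1; sign now +1
(12387/95): 12387 mod 95 = 37, so (12387/95) = (37/95)
flip (37/95) -> (95/37): both odd, 37 mod 4 = 1, 95 mod 4 = 3, so the flip contributes +1; sign now +1
(95/37): 95 mod 37 = 21, so (95/37) = (21/37)
flip (21/37) -> (37/21): both odd, 21 mod 4 = 1, 37 mod 4 = 1, so the flip contributes +1; sign now +1
(37/21): 37 mod 21 = 16, so (37/21) = (16/21)
factor out 2^4: 16 = 2^4·1; with 21 mod 8 = 5, (2/21) = -1; sign now +1; continue with (1/21)
reached (1/21) = 1, so the symbol is +1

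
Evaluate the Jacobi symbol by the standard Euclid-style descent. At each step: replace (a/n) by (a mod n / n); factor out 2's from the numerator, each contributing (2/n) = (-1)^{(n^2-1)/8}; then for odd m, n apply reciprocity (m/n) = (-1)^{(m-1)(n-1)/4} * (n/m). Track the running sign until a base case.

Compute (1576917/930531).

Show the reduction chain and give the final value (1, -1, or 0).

0

(1576917/930531) = (646386/930531)   [reduce mod 930531]
646386 = 2^1·323193; (2/930531) = -1 since 930531 mod 8 = 3, so (646386/930531) = (-1)^1·(323193/930531); sign now -1
reciprocity: (323193/930531) = +1·(930531/323193) since 323193 mod 4 = 1, 930531 mod 4 = 3; sign now -1
(930531/323193) = (284145/323193)   [reduce mod 323193]
reciprocity: (284145/323193) = +1·(323193/284145) since 284145 mod 4 = 1, 323193 mod 4 = 1; sign now -1
(323193/284145) = (39048/284145)   [reduce mod 284145]
39048 = 2^3·4881; (2/284145) = +1 since 284145 mod 8 = 1, so (39048/284145) = (+1)^3·(4881/284145); sign now -1
reciprocity: (4881/284145) = +1·(284145/4881) since 4881 mod 4 = 1, 284145 mod 4 = 1; sign now -1
(284145/4881) = (1047/4881)   [reduce mod 4881]
reciprocity: (1047/4881) = +1·(4881/1047) since 1047 mod 4 = 3, 4881 mod 4 = 1; sign now -1
(4881/1047) = (693/1047)   [reduce mod 1047]
reciprocity: (693/1047) = +1·(1047/693) since 693 mod 4 = 1, 1047 mod 4 = 3; sign now -1
(1047/693) = (354/693)   [reduce mod 693]
354 = 2^1·177; (2/693) = -1 since 693 mod 8 = 5, so (354/693) = (-1)^1·(177/693); sign now +1
reciprocity: (177/693) = +1·(693/177) since 177 mod 4 = 1, 693 mod 4 = 1; sign now +1
(693/177) = (162/177)   [reduce mod 177]
162 = 2^1·81; (2/177) = +1 since 177 mod 8 = 1, so (162/177) = (+1)^1·(81/177); sign now +1
reciprocity: (81/177) = +1·(177/81) since 81 mod 4 = 1, 177 mod 4 = 1; sign now +1
(177/81) = (15/81)   [reduce mod 81]
reciprocity: (15/81) = +1·(81/15) since 15 mod 4 = 3, 81 mod 4 = 1; sign now +1
(81/15) = (6/15)   [reduce mod 15]
6 = 2^1·3; (2/15) = +1 since 15 mod 8 = 7, so (6/15) = (+1)^1·(3/15); sign now +1
reciprocity: (3/15) = -1·(15/3) since 3 mod 4 = 3, 15 mod 4 = 3; sign now -1
(15/3) = (0/3)   [reduce mod 3]
(0/3) = 0   [gcd(a, n) > 1]; final value = 0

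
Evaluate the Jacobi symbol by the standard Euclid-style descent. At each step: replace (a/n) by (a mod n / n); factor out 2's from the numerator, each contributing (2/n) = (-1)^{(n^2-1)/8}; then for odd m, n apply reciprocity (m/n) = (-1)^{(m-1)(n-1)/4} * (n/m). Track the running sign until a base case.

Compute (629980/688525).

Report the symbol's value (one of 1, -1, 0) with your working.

0

629980 = 2^2·157495; (2/688525) = -1 since 688525 mod 8 = 5, so (629980/688525) = (-1)^2·(157495/688525); sign now +1
reciprocity: (157495/688525) = +1·(688525/157495) since 157495 mod 4 = 3, 688525 mod 4 = 1; sign now +1
(688525/157495) = (58545/157495)   [reduce mod 157495]
reciprocity: (58545/157495) = +1·(157495/58545) since 58545 mod 4 = 1, 157495 mod 4 = 3; sign now +1
(157495/58545) = (40405/58545)   [reduce mod 58545]
reciprocity: (40405/58545) = +1·(58545/40405) since 40405 mod 4 = 1, 58545 mod 4 = 1; sign now +1
(58545/40405) = (18140/40405)   [reduce mod 40405]
18140 = 2^2·4535; (2/40405) = -1 since 40405 mod 8 = 5, so (18140/40405) = (-1)^2·(4535/40405); sign now +1
reciprocity: (4535/40405) = +1·(40405/4535) since 4535 mod 4 = 3, 40405 mod 4 = 1; sign now +1
(40405/4535) = (4125/4535)   [reduce mod 4535]
reciprocity: (4125/4535) = +1·(4535/4125) since 4125 mod 4 = 1, 4535 mod 4 = 3; sign now +1
(4535/4125) = (410/4125)   [reduce mod 4125]
410 = 2^1·205; (2/4125) = -1 since 4125 mod 8 = 5, so (410/4125) = (-1)^1·(205/4125); sign now -1
reciprocity: (205/4125) = +1·(4125/205) since 205 mod 4 = 1, 4125 mod 4 = 1; sign now -1
(4125/205) = (25/205)   [reduce mod 205]
reciprocity: (25/205) = +1·(205/25) since 25 mod 4 = 1, 205 mod 4 = 1; sign now -1
(205/25) = (5/25)   [reduce mod 25]
reciprocity: (5/25) = +1·(25/5) since 5 mod 4 = 1, 25 mod 4 = 1; sign now -1
(25/5) = (0/5)   [reduce mod 5]
(0/5) = 0   [gcd(a, n) > 1]; final value = 0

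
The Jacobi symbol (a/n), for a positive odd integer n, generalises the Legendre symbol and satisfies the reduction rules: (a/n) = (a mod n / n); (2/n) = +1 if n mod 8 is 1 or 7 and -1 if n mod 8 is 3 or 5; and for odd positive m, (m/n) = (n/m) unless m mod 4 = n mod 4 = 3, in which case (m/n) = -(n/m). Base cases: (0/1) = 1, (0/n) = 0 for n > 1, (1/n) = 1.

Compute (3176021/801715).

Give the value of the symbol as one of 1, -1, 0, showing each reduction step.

-1

(3176021/801715): 3176021 mod 801715 = 770876, so (3176021/801715) = (770876/801715)
factor out 2^2: 770876 = 2^2·192719; with 801715 mod 8 = 3, (2/801715) = -1; sign now +1; continue with (192719/801715)
flip (192719/801715) -> (801715/192719): both odd, 192719 mod 4 = 3, 801715 mod 4 = 3, so the flip contributes -1; sign now -1
(801715/192719): 801715 mod 192719 = 30839, so (801715/192719) = (30839/192719)
flip (30839/192719) -> (192719/30839): both odd, 30839 mod 4 = 3, 192719 mod 4 = 3, so the flip contributes -1; sign now +1
(192719/30839): 192719 mod 30839 = 7685, so (192719/30839) = (7685/30839)
flip (7685/30839) -> (30839/7685): both odd, 7685 mod 4 = 1, 30839 mod 4 = 3, so the flip contributes +1; sign now +1
(30839/7685): 30839 mod 7685 = 99, so (30839/7685) = (99/7685)
flip (99/7685) -> (7685/99): both odd, 99 mod 4 = 3, 7685 mod 4 = 1, so the flip contributes +1; sign now +1
(7685/99): 7685 mod 99 = 62, so (7685/99) = (62/99)
factor out 2^1: 62 = 2^1·31; with 99 mod 8 = 3, (2/99) = -1; sign now -1; continue with (31/99)
flip (31/99) -> (99/31): both odd, 31 mod 4 = 3, 99 mod 4 = 3, so the flip contributes -1; sign now +1
(99/31): 99 mod 31 = 6, so (99/31) = (6/31)
factor out 2^1: 6 = 2^1·3; with 31 mod 8 = 7, (2/31) = +1; sign now +1; continue with (3/31)
flip (3/31) -> (31/3): both odd, 3 mod 4 = 3, 31 mod 4 = 3, so the flip contributes -1; sign now -1
(31/3): 31 mod 3 = 1, so (31/3) = (1/3)
reached (1/3) = 1, so the symbol is -1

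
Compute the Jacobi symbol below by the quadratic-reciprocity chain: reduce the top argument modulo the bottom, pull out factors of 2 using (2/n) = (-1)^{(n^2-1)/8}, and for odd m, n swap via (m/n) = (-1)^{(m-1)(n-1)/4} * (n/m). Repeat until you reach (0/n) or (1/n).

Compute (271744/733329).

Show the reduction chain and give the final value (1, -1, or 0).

factor out 2^7: 271744 = 2^7·2123; with 733329 mod 8 = 1, (2/733329) = +1; sign now +1; continue with (2123/733329)
flip (2123/733329) -> (733329/2123): both odd, 2123 mod 4 = 3, 733329 mod 4 = 1, so the flip contributes +1; sign now +1
(733329/2123): 733329 mod 2123 = 894, so (733329/2123) = (894/2123)
factor out 2^1: 894 = 2^1·447; with 2123 mod 8 = 3, (2/2123) = -1; sign now -1; continue with (447/2123)
flip (447/2123) -> (2123/447): both odd, 447 mod 4 = 3, 2123 mod 4 = 3, so the flip contributes -1; sign now +1
(2123/447): 2123 mod 447 = 335, so (2123/447) = (335/447)
flip (335/447) -> (447/335): both odd, 335 mod 4 = 3, 447 mod 4 = 3, so the flip contributes -1; sign now -1
(447/335): 447 mod 335 = 112, so (447/335) = (112/335)
factor out 2^4: 112 = 2^4·7; with 335 mod 8 = 7, (2/335) = +1; sign now -1; continue with (7/335)
flip (7/335) -> (335/7): both odd, 7 mod 4 = 3, 335 mod 4 = 3, so the flip contributes -1; sign now +1
(335/7): 335 mod 7 = 6, so (335/7) = (6/7)
factor out 2^1: 6 = 2^1·3; with 7 mod 8 = 7, (2/7) = +1; sign now +1; continue with (3/7)
flip (3/7) -> (7/3): both odd, 3 mod 4 = 3, 7 mod 4 = 3, so the flip contributes -1; sign now -1
(7/3): 7 mod 3 = 1, so (7/3) = (1/3)
reached (1/3) = 1, so the symbol is -1

-1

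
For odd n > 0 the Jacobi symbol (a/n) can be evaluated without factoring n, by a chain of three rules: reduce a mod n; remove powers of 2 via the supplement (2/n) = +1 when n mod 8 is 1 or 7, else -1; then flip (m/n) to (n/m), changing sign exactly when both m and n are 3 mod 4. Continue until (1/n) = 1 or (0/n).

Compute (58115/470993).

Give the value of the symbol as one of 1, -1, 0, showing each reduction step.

flip (58115/470993) -> (470993/58115): both odd, 58115 mod 4 = 3, 470993 mod 4 = 1, so the flip contributes +1; sign now +1
(470993/58115): 470993 mod 58115 = 6073, so (470993/58115) = (6073/58115)
flip (6073/58115) -> (58115/6073): both odd, 6073 mod 4 = 1, 58115 mod 4 = 3, so the flip contributes +1; sign now +1
(58115/6073): 58115 mod 6073 = 3458, so (58115/6073) = (3458/6073)
factor out 2^1: 3458 = 2^1·1729; with 6073 mod 8 = 1, (2/6073) = +1; sign now +1; continue with (1729/6073)
flip (1729/6073) -> (6073/1729): both odd, 1729 mod 4 = 1, 6073 mod 4 = 1, so the flip contributes +1; sign now +1
(6073/1729): 6073 mod 1729 = 886, so (6073/1729) = (886/1729)
factor out 2^1: 886 = 2^1·443; with 1729 mod 8 = 1, (2/1729) = +1; sign now +1; continue with (443/1729)
flip (443/1729) -> (1729/443): both odd, 443 mod 4 = 3, 1729 mod 4 = 1, so the flip contributes +1; sign now +1
(1729/443): 1729 mod 443 = 400, so (1729/443) = (400/443)
factor out 2^4: 400 = 2^4·25; with 443 mod 8 = 3, (2/443) = -1; sign now +1; continue with (25/443)
flip (25/443) -> (443/25): both odd, 25 mod 4 = 1, 443 mod 4 = 3, so the flip contributes +1; sign now +1
(443/25): 443 mod 25 = 18, so (443/25) = (18/25)
factor out 2^1: 18 = 2^1·9; with 25 mod 8 = 1, (2/25) = +1; sign now +1; continue with (9/25)
flip (9/25) -> (25/9): both odd, 9 mod 4 = 1, 25 mod 4 = 1, so the flip contributes +1; sign now +1
(25/9): 25 mod 9 = 7, so (25/9) = (7/9)
flip (7/9) -> (9/7): both odd, 7 mod 4 = 3, 9 mod 4 = 1, so the flip contributes +1; sign now +1
(9/7): 9 mod 7 = 2, so (9/7) = (2/7)
factor out 2^1: 2 = 2^1·1; with 7 mod 8 = 7, (2/7) = +1; sign now +1; continue with (1/7)
reached (1/7) = 1, so the symbol is +1

1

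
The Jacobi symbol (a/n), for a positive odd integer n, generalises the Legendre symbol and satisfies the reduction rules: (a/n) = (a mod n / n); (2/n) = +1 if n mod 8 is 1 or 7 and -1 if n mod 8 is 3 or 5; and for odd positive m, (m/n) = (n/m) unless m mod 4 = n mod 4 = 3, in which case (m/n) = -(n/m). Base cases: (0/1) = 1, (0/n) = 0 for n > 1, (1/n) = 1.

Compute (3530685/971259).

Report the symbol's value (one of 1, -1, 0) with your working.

(3530685/971259): 3530685 mod 971259 = 616908, so (3530685/971259) = (616908/971259)
factor out 2^2: 616908 = 2^2·154227; with 971259 mod 8 = 3, (2/971259) = -1; sign now +1; continue with (154227/971259)
flip (154227/971259) -> (971259/154227): both odd, 154227 mod 4 = 3, 971259 mod 4 = 3, so the flip contributes -1; sign now -1
(971259/154227): 971259 mod 154227 = 45897, so (971259/154227) = (45897/154227)
flip (45897/154227) -> (154227/45897): both odd, 45897 mod 4 = 1, 154227 mod 4 = 3, so the flip contributes +1; sign now -1
(154227/45897): 154227 mod 45897 = 16536, so (154227/45897) = (16536/45897)
factor out 2^3: 16536 = 2^3·2067; with 45897 mod 8 = 1, (2/45897) = +1; sign now -1; continue with (2067/45897)
flip (2067/45897) -> (45897/2067): both odd, 2067 mod 4 = 3, 45897 mod 4 = 1, so the flip contributes +1; sign now -1
(45897/2067): 45897 mod 2067 = 423, so (45897/2067) = (423/2067)
flip (423/2067) -> (2067/423): both odd, 423 mod 4 = 3, 2067 mod 4 = 3, so the flip contributes -1; sign now +1
(2067/423): 2067 mod 423 = 375, so (2067/423) = (375/423)
flip (375/423) -> (423/375): both odd, 375 mod 4 = 3, 423 mod 4 = 3, so the flip contributes -1; sign now -1
(423/375): 423 mod 375 = 48, so (423/375) = (48/375)
factor out 2^4: 48 = 2^4·3; with 375 mod 8 = 7, (2/375) = +1; sign now -1; continue with (3/375)
flip (3/375) -> (375/3): both odd, 3 mod 4 = 3, 375 mod 4 = 3, so the flip contributes -1; sign now +1
(375/3): 375 mod 3 = 0, so (375/3) = (0/3)
reached (0/3); gcd(a, n) > 1, so (0/3) = 0 and the symbol is 0

0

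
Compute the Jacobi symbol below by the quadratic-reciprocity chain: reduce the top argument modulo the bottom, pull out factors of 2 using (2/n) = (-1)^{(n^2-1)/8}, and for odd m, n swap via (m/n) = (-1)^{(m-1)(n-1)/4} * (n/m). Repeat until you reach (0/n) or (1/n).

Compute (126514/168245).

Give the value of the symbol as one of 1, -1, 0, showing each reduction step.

126514 = 2^1·63257; (2/168245) = -1 since 168245 mod 8 = 5, so (126514/168245) = (-1)^1·(63257/168245); sign now -1
reciprocity: (63257/168245) = +1·(168245/63257) since 63257 mod 4 = 1, 168245 mod 4 = 1; sign now -1
(168245/63257) = (41731/63257)   [reduce mod 63257]
reciprocity: (41731/63257) = +1·(63257/41731) since 41731 mod 4 = 3, 63257 mod 4 = 1; sign now -1
(63257/41731) = (21526/41731)   [reduce mod 41731]
21526 = 2^1·10763; (2/41731) = -1 since 41731 mod 8 = 3, so (21526/41731) = (-1)^1·(10763/41731); sign now +1
reciprocity: (10763/41731) = -1·(41731/10763) since 10763 mod 4 = 3, 41731 mod 4 = 3; sign now -1
(41731/10763) = (9442/10763)   [reduce mod 10763]
9442 = 2^1·4721; (2/10763) = -1 since 10763 mod 8 = 3, so (9442/10763) = (-1)^1·(4721/10763); sign now +1
reciprocity: (4721/10763) = +1·(10763/4721) since 4721 mod 4 = 1, 10763 mod 4 = 3; sign now +1
(10763/4721) = (1321/4721)   [reduce mod 4721]
reciprocity: (1321/4721) = +1·(4721/1321) since 1321 mod 4 = 1, 4721 mod 4 = 1; sign now +1
(4721/1321) = (758/1321)   [reduce mod 1321]
758 = 2^1·379; (2/1321) = +1 since 1321 mod 8 = 1, so (758/1321) = (+1)^1·(379/1321); sign now +1
reciprocity: (379/1321) = +1·(1321/379) since 379 mod 4 = 3, 1321 mod 4 = 1; sign now +1
(1321/379) = (184/379)   [reduce mod 379]
184 = 2^3·23; (2/379) = -1 since 379 mod 8 = 3, so (184/379) = (-1)^3·(23/379); sign now -1
reciprocity: (23/379) = -1·(379/23) since 23 mod 4 = 3, 379 mod 4 = 3; sign now +1
(379/23) = (11/23)   [reduce mod 23]
reciprocity: (11/23) = -1·(23/11) since 11 mod 4 = 3, 23 mod 4 = 3; sign now -1
(23/11) = (1/11)   [reduce mod 11]
(1/11) = 1; final value = sign = -1

-1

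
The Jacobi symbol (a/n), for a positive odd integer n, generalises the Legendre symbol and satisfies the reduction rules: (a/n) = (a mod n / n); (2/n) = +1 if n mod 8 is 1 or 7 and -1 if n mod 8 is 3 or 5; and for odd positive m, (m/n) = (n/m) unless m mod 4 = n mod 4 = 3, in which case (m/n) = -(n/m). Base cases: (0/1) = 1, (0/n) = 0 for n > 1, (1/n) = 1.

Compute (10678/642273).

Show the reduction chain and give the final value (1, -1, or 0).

-1

10678 = 2^1·5339; (2/642273) = +1 since 642273 mod 8 = 1, so (10678/642273) = (+1)^1·(5339/642273); sign now +1
reciprocity: (5339/642273) = +1·(642273/5339) since 5339 mod 4 = 3, 642273 mod 4 = 1; sign now +1
(642273/5339) = (1593/5339)   [reduce mod 5339]
reciprocity: (1593/5339) = +1·(5339/1593) since 1593 mod 4 = 1, 5339 mod 4 = 3; sign now +1
(5339/1593) = (560/1593)   [reduce mod 1593]
560 = 2^4·35; (2/1593) = +1 since 1593 mod 8 = 1, so (560/1593) = (+1)^4·(35/1593); sign now +1
reciprocity: (35/1593) = +1·(1593/35) since 35 mod 4 = 3, 1593 mod 4 = 1; sign now +1
(1593/35) = (18/35)   [reduce mod 35]
18 = 2^1·9; (2/35) = -1 since 35 mod 8 = 3, so (18/35) = (-1)^1·(9/35); sign now -1
reciprocity: (9/35) = +1·(35/9) since 9 mod 4 = 1, 35 mod 4 = 3; sign now -1
(35/9) = (8/9)   [reduce mod 9]
8 = 2^3·1; (2/9) = +1 since 9 mod 8 = 1, so (8/9) = (+1)^3·(1/9); sign now -1
(1/9) = 1; final value = sign = -1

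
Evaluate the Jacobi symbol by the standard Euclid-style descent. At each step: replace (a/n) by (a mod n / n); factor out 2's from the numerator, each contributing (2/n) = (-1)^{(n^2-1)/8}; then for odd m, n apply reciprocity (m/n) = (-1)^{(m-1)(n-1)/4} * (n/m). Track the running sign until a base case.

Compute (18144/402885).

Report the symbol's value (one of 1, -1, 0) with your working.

factor out 2^5: 18144 = 2^5·567; with 402885 mod 8 = 5, (2/402885) = -1; sign now -1; continue with (567/402885)
flip (567/402885) -> (402885/567): both odd, 567 mod 4 = 3, 402885 mod 4 = 1, so the flip contributes +1; sign now -1
(402885/567): 402885 mod 567 = 315, so (402885/567) = (315/567)
flip (315/567) -> (567/315): both odd, 315 mod 4 = 3, 567 mod 4 = 3, so the flip contributes -1; sign now +1
(567/315): 567 mod 315 = 252, so (567/315) = (252/315)
factor out 2^2: 252 = 2^2·63; with 315 mod 8 = 3, (2/315) = -1; sign now +1; continue with (63/315)
flip (63/315) -> (315/63): both odd, 63 mod 4 = 3, 315 mod 4 = 3, so the flip contributes -1; sign now -1
(315/63): 315 mod 63 = 0, so (315/63) = (0/63)
reached (0/63); gcd(a, n) > 1, so (0/63) = 0 and the symbol is 0

0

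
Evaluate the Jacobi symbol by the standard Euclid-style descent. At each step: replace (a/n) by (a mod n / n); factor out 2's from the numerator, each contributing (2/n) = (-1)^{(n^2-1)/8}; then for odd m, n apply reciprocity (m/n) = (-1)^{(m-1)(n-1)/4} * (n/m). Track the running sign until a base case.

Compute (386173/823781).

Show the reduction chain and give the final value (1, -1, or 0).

flip (386173/823781) -> (823781/386173): both odd, 386173 mod 4 = 1, 823781 mod 4 = 1, so the flip contributes +1; sign now +1
(823781/386173): 823781 mod 386173 = 51435, so (823781/386173) = (51435/386173)
flip (51435/386173) -> (386173/51435): both odd, 51435 mod 4 = 3, 386173 mod 4 = 1, so the flip contributes +1; sign now +1
(386173/51435): 386173 mod 51435 = 26128, so (386173/51435) = (26128/51435)
factor out 2^4: 26128 = 2^4·1633; with 51435 mod 8 = 3, (2/51435) = -1; sign now +1; continue with (1633/51435)
flip (1633/51435) -> (51435/1633): both odd, 1633 mod 4 = 1, 51435 mod 4 = 3, so the flip contributes +1; sign now +1
(51435/1633): 51435 mod 1633 = 812, so (51435/1633) = (812/1633)
factor out 2^2: 812 = 2^2·203; with 1633 mod 8 = 1, (2/1633) = +1; sign now +1; continue with (203/1633)
flip (203/1633) -> (1633/203): both odd, 203 mod 4 = 3, 1633 mod 4 = 1, so the flip contributes +1; sign now +1
(1633/203): 1633 mod 203 = 9, so (1633/203) = (9/203)
flip (9/203) -> (203/9): both odd, 9 mod 4 = 1, 203 mod 4 = 3, so the flip contributes +1; sign now +1
(203/9): 203 mod 9 = 5, so (203/9) = (5/9)
flip (5/9) -> (9/5): both odd, 5 mod 4 = 1, 9 mod 4 = 1, so the flip contributes +1; sign now +1
(9/5): 9 mod 5 = 4, so (9/5) = (4/5)
factor out 2^2: 4 = 2^2·1; with 5 mod 8 = 5, (2/5) = -1; sign now +1; continue with (1/5)
reached (1/5) = 1, so the symbol is +1

1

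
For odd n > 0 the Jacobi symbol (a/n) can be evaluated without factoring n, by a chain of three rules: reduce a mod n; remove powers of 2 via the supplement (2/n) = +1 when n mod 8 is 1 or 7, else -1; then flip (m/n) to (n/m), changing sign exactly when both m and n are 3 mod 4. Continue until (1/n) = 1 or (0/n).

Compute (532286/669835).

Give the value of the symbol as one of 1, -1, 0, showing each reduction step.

532286 = 2^1·266143; (2/669835) = -1 since 669835 mod 8 = 3, so (532286/669835) = (-1)^1·(266143/669835); sign now -1
reciprocity: (266143/669835) = -1·(669835/266143) since 266143 mod 4 = 3, 669835 mod 4 = 3; sign now +1
(669835/266143) = (137549/266143)   [reduce mod 266143]
reciprocity: (137549/266143) = +1·(266143/137549) since 137549 mod 4 = 1, 266143 mod 4 = 3; sign now +1
(266143/137549) = (128594/137549)   [reduce mod 137549]
128594 = 2^1·64297; (2/137549) = -1 since 137549 mod 8 = 5, so (128594/137549) = (-1)^1·(64297/137549); sign now -1
reciprocity: (64297/137549) = +1·(137549/64297) since 64297 mod 4 = 1, 137549 mod 4 = 1; sign now -1
(137549/64297) = (8955/64297)   [reduce mod 64297]
reciprocity: (8955/64297) = +1·(64297/8955) since 8955 mod 4 = 3, 64297 mod 4 = 1; sign now -1
(64297/8955) = (1612/8955)   [reduce mod 8955]
1612 = 2^2·403; (2/8955) = -1 since 8955 mod 8 = 3, so (1612/8955) = (-1)^2·(403/8955); sign now -1
reciprocity: (403/8955) = -1·(8955/403) since 403 mod 4 = 3, 8955 mod 4 = 3; sign now +1
(8955/403) = (89/403)   [reduce mod 403]
reciprocity: (89/403) = +1·(403/89) since 89 mod 4 = 1, 403 mod 4 = 3; sign now +1
(403/89) = (47/89)   [reduce mod 89]
reciprocity: (47/89) = +1·(89/47) since 47 mod 4 = 3, 89 mod 4 = 1; sign now +1
(89/47) = (42/47)   [reduce mod 47]
42 = 2^1·21; (2/47) = +1 since 47 mod 8 = 7, so (42/47) = (+1)^1·(21/47); sign now +1
reciprocity: (21/47) = +1·(47/21) since 21 mod 4 = 1, 47 mod 4 = 3; sign now +1
(47/21) = (5/21)   [reduce mod 21]
reciprocity: (5/21) = +1·(21/5) since 5 mod 4 = 1, 21 mod 4 = 1; sign now +1
(21/5) = (1/5)   [reduce mod 5]
(1/5) = 1; final value = sign = +1

1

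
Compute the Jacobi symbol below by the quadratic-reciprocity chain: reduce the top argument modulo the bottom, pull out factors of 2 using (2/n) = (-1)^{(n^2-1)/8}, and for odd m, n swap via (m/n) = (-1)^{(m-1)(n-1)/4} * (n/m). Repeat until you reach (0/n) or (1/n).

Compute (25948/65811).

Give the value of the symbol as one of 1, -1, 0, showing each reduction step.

factor out 2^2: 25948 = 2^2·6487; with 65811 mod 8 = 3, (2/65811) = -1; sign now +1; continue with (6487/65811)
flip (6487/65811) -> (65811/6487): both odd, 6487 mod 4 = 3, 65811 mod 4 = 3, so the flip contributes -1; sign now -1
(65811/6487): 65811 mod 6487 = 941, so (65811/6487) = (941/6487)
flip (941/6487) -> (6487/941): both odd, 941 mod 4 = 1, 6487 mod 4 = 3, so the flip contributes +1; sign now -1
(6487/941): 6487 mod 941 = 841, so (6487/941) = (841/941)
flip (841/941) -> (941/841): both odd, 841 mod 4 = 1, 941 mod 4 = 1, so the flip contributes +1; sign now -1
(941/841): 941 mod 841 = 100, so (941/841) = (100/841)
factor out 2^2: 100 = 2^2·25; with 841 mod 8 = 1, (2/841) = +1; sign now -1; continue with (25/841)
flip (25/841) -> (841/25): both odd, 25 mod 4 = 1, 841 mod 4 = 1, so the flip contributes +1; sign now -1
(841/25): 841 mod 25 = 16, so (841/25) = (16/25)
factor out 2^4: 16 = 2^4·1; with 25 mod 8 = 1, (2/25) = +1; sign now -1; continue with (1/25)
reached (1/25) = 1, so the symbol is -1

-1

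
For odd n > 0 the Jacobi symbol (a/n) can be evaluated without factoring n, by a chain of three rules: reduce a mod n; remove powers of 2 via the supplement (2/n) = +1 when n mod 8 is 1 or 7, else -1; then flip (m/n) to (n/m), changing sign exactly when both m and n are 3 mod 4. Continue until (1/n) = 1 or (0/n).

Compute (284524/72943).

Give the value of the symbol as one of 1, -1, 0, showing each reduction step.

(284524/72943) = (65695/72943)   [reduce mod 72943]
reciprocity: (65695/72943) = -1·(72943/65695) since 65695 mod 4 = 3, 72943 mod 4 = 3; sign now -1
(72943/65695) = (7248/65695)   [reduce mod 65695]
7248 = 2^4·453; (2/65695) = +1 since 65695 mod 8 = 7, so (7248/65695) = (+1)^4·(453/65695); sign now -1
reciprocity: (453/65695) = +1·(65695/453) since 453 mod 4 = 1, 65695 mod 4 = 3; sign now -1
(65695/453) = (10/453)   [reduce mod 453]
10 = 2^1·5; (2/453) = -1 since 453 mod 8 = 5, so (10/453) = (-1)^1·(5/453); sign now +1
reciprocity: (5/453) = +1·(453/5) since 5 mod 4 = 1, 453 mod 4 = 1; sign now +1
(453/5) = (3/5)   [reduce mod 5]
reciprocity: (3/5) = +1·(5/3) since 3 mod 4 = 3, 5 mod 4 = 1; sign now +1
(5/3) = (2/3)   [reduce mod 3]
2 = 2^1·1; (2/3) = -1 since 3 mod 8 = 3, so (2/3) = (-1)^1·(1/3); sign now -1
(1/3) = 1; final value = sign = -1

-1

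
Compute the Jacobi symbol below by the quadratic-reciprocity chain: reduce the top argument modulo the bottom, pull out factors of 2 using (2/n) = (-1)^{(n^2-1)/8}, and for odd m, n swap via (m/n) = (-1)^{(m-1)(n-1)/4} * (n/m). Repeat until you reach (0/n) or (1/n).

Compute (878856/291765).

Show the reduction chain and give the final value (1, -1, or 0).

(878856/291765) = (3561/291765)   [reduce mod 291765]
reciprocity: (3561/291765) = +1·(291765/3561) since 3561 mod 4 = 1, 291765 mod 4 = 1; sign now +1
(291765/3561) = (3324/3561)   [reduce mod 3561]
3324 = 2^2·831; (2/3561) = +1 since 3561 mod 8 = 1, so (3324/3561) = (+1)^2·(831/3561); sign now +1
reciprocity: (831/3561) = +1·(3561/831) since 831 mod 4 = 3, 3561 mod 4 = 1; sign now +1
(3561/831) = (237/831)   [reduce mod 831]
reciprocity: (237/831) = +1·(831/237) since 237 mod 4 = 1, 831 mod 4 = 3; sign now +1
(831/237) = (120/237)   [reduce mod 237]
120 = 2^3·15; (2/237) = -1 since 237 mod 8 = 5, so (120/237) = (-1)^3·(15/237); sign now -1
reciprocity: (15/237) = +1·(237/15) since 15 mod 4 = 3, 237 mod 4 = 1; sign now -1
(237/15) = (12/15)   [reduce mod 15]
12 = 2^2·3; (2/15) = +1 since 15 mod 8 = 7, so (12/15) = (+1)^2·(3/15); sign now -1
reciprocity: (3/15) = -1·(15/3) since 3 mod 4 = 3, 15 mod 4 = 3; sign now +1
(15/3) = (0/3)   [reduce mod 3]
(0/3) = 0   [gcd(a, n) > 1]; final value = 0

0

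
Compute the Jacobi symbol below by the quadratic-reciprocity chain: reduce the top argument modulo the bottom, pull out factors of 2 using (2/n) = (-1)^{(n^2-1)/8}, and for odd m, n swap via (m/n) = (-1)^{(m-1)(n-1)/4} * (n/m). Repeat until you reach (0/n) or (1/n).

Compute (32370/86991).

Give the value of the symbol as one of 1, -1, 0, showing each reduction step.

0

factor out 2^1: 32370 = 2^1·16185; with 86991 mod 8 = 7, (2/86991) = +1; sign now +1; continue with (16185/86991)
flip (16185/86991) -> (86991/16185): both odd, 16185 mod 4 = 1, 86991 mod 4 = 3, so the flip contributes +1; sign now +1
(86991/16185): 86991 mod 16185 = 6066, so (86991/16185) = (6066/16185)
factor out 2^1: 6066 = 2^1·3033; with 16185 mod 8 = 1, (2/16185) = +1; sign now +1; continue with (3033/16185)
flip (3033/16185) -> (16185/3033): both odd, 3033 mod 4 = 1, 16185 mod 4 = 1, so the flip contributes +1; sign now +1
(16185/3033): 16185 mod 3033 = 1020, so (16185/3033) = (1020/3033)
factor out 2^2: 1020 = 2^2·255; with 3033 mod 8 = 1, (2/3033) = +1; sign now +1; continue with (255/3033)
flip (255/3033) -> (3033/255): both odd, 255 mod 4 = 3, 3033 mod 4 = 1, so the flip contributes +1; sign now +1
(3033/255): 3033 mod 255 = 228, so (3033/255) = (228/255)
factor out 2^2: 228 = 2^2·57; with 255 mod 8 = 7, (2/255) = +1; sign now +1; continue with (57/255)
flip (57/255) -> (255/57): both odd, 57 mod 4 = 1, 255 mod 4 = 3, so the flip contributes +1; sign now +1
(255/57): 255 mod 57 = 27, so (255/57) = (27/57)
flip (27/57) -> (57/27): both odd, 27 mod 4 = 3, 57 mod 4 = 1, so the flip contributes +1; sign now +1
(57/27): 57 mod 27 = 3, so (57/27) = (3/27)
flip (3/27) -> (27/3): both odd, 3 mod 4 = 3, 27 mod 4 = 3, so the flip contributes -1; sign now -1
(27/3): 27 mod 3 = 0, so (27/3) = (0/3)
reached (0/3); gcd(a, n) > 1, so (0/3) = 0 and the symbol is 0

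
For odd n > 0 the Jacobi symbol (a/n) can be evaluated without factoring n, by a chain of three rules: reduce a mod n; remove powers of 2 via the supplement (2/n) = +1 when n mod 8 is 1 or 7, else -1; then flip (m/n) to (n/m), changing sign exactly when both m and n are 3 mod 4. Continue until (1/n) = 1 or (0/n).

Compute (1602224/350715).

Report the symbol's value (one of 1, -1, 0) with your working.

(1602224/350715): 1602224 mod 350715 = 199364, so (1602224/350715) = (199364/350715)
factor out 2^2: 199364 = 2^2·49841; with 350715 mod 8 = 3, (2/350715) = -1; sign now +1; continue with (49841/350715)
flip (49841/350715) -> (350715/49841): both odd, 49841 mod 4 = 1, 350715 mod 4 = 3, so the flip contributes +1; sign now +1
(350715/49841): 350715 mod 49841 = 1828, so (350715/49841) = (1828/49841)
factor out 2^2: 1828 = 2^2·457; with 49841 mod 8 = 1, (2/49841) = +1; sign now +1; continue with (457/49841)
flip (457/49841) -> (49841/457): both odd, 457 mod 4 = 1, 49841 mod 4 = 1, so the flip contributes +1; sign now +1
(49841/457): 49841 mod 457 = 28, so (49841/457) = (28/457)
factor out 2^2: 28 = 2^2·7; with 457 mod 8 = 1, (2/457) = +1; sign now +1; continue with (7/457)
flip (7/457) -> (457/7): both odd, 7 mod 4 = 3, 457 mod 4 = 1, so the flip contributes +1; sign now +1
(457/7): 457 mod 7 = 2, so (457/7) = (2/7)
factor out 2^1: 2 = 2^1·1; with 7 mod 8 = 7, (2/7) = +1; sign now +1; continue with (1/7)
reached (1/7) = 1, so the symbol is +1

1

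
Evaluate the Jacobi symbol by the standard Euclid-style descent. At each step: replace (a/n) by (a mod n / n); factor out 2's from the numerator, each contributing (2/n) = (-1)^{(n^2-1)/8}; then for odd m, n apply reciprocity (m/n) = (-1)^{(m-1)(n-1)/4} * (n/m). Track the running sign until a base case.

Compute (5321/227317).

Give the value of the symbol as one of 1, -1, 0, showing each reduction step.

flip (5321/227317) -> (227317/5321): both odd, 5321 mod 4 = 1, 227317 mod 4 = 1, so the flip contributes +1; sign now +1
(227317/5321): 227317 mod 5321 = 3835, so (227317/5321) = (3835/5321)
flip (3835/5321) -> (5321/3835): both odd, 3835 mod 4 = 3, 5321 mod 4 = 1, so the flip contributes +1; sign now +1
(5321/3835): 5321 mod 3835 = 1486, so (5321/3835) = (1486/3835)
factor out 2^1: 1486 = 2^1·743; with 3835 mod 8 = 3, (2/3835) = -1; sign now -1; continue with (743/3835)
flip (743/3835) -> (3835/743): both odd, 743 mod 4 = 3, 3835 mod 4 = 3, so the flip contributes -1; sign now +1
(3835/743): 3835 mod 743 = 120, so (3835/743) = (120/743)
factor out 2^3: 120 = 2^3·15; with 743 mod 8 = 7, (2/743) = +1; sign now +1; continue with (15/743)
flip (15/743) -> (743/15): both odd, 15 mod 4 = 3, 743 mod 4 = 3, so the flip contributes -1; sign now -1
(743/15): 743 mod 15 = 8, so (743/15) = (8/15)
factor out 2^3: 8 = 2^3·1; with 15 mod 8 = 7, (2/15) = +1; sign now -1; continue with (1/15)
reached (1/15) = 1, so the symbol is -1

-1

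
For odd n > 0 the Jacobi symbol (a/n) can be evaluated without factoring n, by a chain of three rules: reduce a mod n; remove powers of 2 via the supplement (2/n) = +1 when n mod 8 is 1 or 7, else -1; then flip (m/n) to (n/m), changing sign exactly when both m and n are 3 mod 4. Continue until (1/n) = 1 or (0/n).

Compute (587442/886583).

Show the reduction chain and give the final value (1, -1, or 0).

587442 = 2^1·293721; (2/886583) = +1 since 886583 mod 8 = 7, so (587442/886583) = (+1)^1·(293721/886583); sign now +1
reciprocity: (293721/886583) = +1·(886583/293721) since 293721 mod 4 = 1, 886583 mod 4 = 3; sign now +1
(886583/293721) = (5420/293721)   [reduce mod 293721]
5420 = 2^2·1355; (2/293721) = +1 since 293721 mod 8 = 1, so (5420/293721) = (+1)^2·(1355/293721); sign now +1
reciprocity: (1355/293721) = +1·(293721/1355) since 1355 mod 4 = 3, 293721 mod 4 = 1; sign now +1
(293721/1355) = (1041/1355)   [reduce mod 1355]
reciprocity: (1041/1355) = +1·(1355/1041) since 1041 mod 4 = 1, 1355 mod 4 = 3; sign now +1
(1355/1041) = (314/1041)   [reduce mod 1041]
314 = 2^1·157; (2/1041) = +1 since 1041 mod 8 = 1, so (314/1041) = (+1)^1·(157/1041); sign now +1
reciprocity: (157/1041) = +1·(1041/157) since 157 mod 4 = 1, 1041 mod 4 = 1; sign now +1
(1041/157) = (99/157)   [reduce mod 157]
reciprocity: (99/157) = +1·(157/99) since 99 mod 4 = 3, 157 mod 4 = 1; sign now +1
(157/99) = (58/99)   [reduce mod 99]
58 = 2^1·29; (2/99) = -1 since 99 mod 8 = 3, so (58/99) = (-1)^1·(29/99); sign now -1
reciprocity: (29/99) = +1·(99/29) since 29 mod 4 = 1, 99 mod 4 = 3; sign now -1
(99/29) = (12/29)   [reduce mod 29]
12 = 2^2·3; (2/29) = -1 since 29 mod 8 = 5, so (12/29) = (-1)^2·(3/29); sign now -1
reciprocity: (3/29) = +1·(29/3) since 3 mod 4 = 3, 29 mod 4 = 1; sign now -1
(29/3) = (2/3)   [reduce mod 3]
2 = 2^1·1; (2/3) = -1 since 3 mod 8 = 3, so (2/3) = (-1)^1·(1/3); sign now +1
(1/3) = 1; final value = sign = +1

1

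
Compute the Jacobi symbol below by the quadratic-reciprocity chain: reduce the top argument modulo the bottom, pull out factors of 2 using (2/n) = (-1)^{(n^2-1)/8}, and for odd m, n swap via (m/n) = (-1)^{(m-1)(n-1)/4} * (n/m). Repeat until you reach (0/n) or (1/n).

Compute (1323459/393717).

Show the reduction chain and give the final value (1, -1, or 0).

(1323459/393717) = (142308/393717)   [reduce mod 393717]
142308 = 2^2·35577; (2/393717) = -1 since 393717 mod 8 = 5, so (142308/393717) = (-1)^2·(35577/393717); sign now +1
reciprocity: (35577/393717) = +1·(393717/35577) since 35577 mod 4 = 1, 393717 mod 4 = 1; sign now +1
(393717/35577) = (2370/35577)   [reduce mod 35577]
2370 = 2^1·1185; (2/35577) = +1 since 35577 mod 8 = 1, so (2370/35577) = (+1)^1·(1185/35577); sign now +1
reciprocity: (1185/35577) = +1·(35577/1185) since 1185 mod 4 = 1, 35577 mod 4 = 1; sign now +1
(35577/1185) = (27/1185)   [reduce mod 1185]
reciprocity: (27/1185) = +1·(1185/27) since 27 mod 4 = 3, 1185 mod 4 = 1; sign now +1
(1185/27) = (24/27)   [reduce mod 27]
24 = 2^3·3; (2/27) = -1 since 27 mod 8 = 3, so (24/27) = (-1)^3·(3/27); sign now -1
reciprocity: (3/27) = -1·(27/3) since 3 mod 4 = 3, 27 mod 4 = 3; sign now +1
(27/3) = (0/3)   [reduce mod 3]
(0/3) = 0   [gcd(a, n) > 1]; final value = 0

0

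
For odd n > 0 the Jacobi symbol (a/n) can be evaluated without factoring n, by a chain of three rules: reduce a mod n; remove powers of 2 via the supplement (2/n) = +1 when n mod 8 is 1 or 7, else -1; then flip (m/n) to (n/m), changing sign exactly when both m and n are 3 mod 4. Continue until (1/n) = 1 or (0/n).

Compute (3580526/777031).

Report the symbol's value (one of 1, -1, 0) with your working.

(3580526/777031) = (472402/777031)   [reduce mod 777031]
472402 = 2^1·236201; (2/777031) = +1 since 777031 mod 8 = 7, so (472402/777031) = (+1)^1·(236201/777031); sign now +1
reciprocity: (236201/777031) = +1·(777031/236201) since 236201 mod 4 = 1, 777031 mod 4 = 3; sign now +1
(777031/236201) = (68428/236201)   [reduce mod 236201]
68428 = 2^2·17107; (2/236201) = +1 since 236201 mod 8 = 1, so (68428/236201) = (+1)^2·(17107/236201); sign now +1
reciprocity: (17107/236201) = +1·(236201/17107) since 17107 mod 4 = 3, 236201 mod 4 = 1; sign now +1
(236201/17107) = (13810/17107)   [reduce mod 17107]
13810 = 2^1·6905; (2/17107) = -1 since 17107 mod 8 = 3, so (13810/17107) = (-1)^1·(6905/17107); sign now -1
reciprocity: (6905/17107) = +1·(17107/6905) since 6905 mod 4 = 1, 17107 mod 4 = 3; sign now -1
(17107/6905) = (3297/6905)   [reduce mod 6905]
reciprocity: (3297/6905) = +1·(6905/3297) since 3297 mod 4 = 1, 6905 mod 4 = 1; sign now -1
(6905/3297) = (311/3297)   [reduce mod 3297]
reciprocity: (311/3297) = +1·(3297/311) since 311 mod 4 = 3, 3297 mod 4 = 1; sign now -1
(3297/311) = (187/311)   [reduce mod 311]
reciprocity: (187/311) = -1·(311/187) since 187 mod 4 = 3, 311 mod 4 = 3; sign now +1
(311/187) = (124/187)   [reduce mod 187]
124 = 2^2·31; (2/187) = -1 since 187 mod 8 = 3, so (124/187) = (-1)^2·(31/187); sign now +1
reciprocity: (31/187) = -1·(187/31) since 31 mod 4 = 3, 187 mod 4 = 3; sign now -1
(187/31) = (1/31)   [reduce mod 31]
(1/31) = 1; final value = sign = -1

-1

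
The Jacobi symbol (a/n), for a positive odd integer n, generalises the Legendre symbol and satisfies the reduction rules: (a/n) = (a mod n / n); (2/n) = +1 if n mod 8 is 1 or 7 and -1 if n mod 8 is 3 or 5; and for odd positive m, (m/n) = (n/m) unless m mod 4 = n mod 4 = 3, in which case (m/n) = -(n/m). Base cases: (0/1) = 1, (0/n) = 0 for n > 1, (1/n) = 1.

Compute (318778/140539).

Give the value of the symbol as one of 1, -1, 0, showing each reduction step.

(318778/140539) = (37700/140539)   [reduce mod 140539]
37700 = 2^2·9425; (2/140539) = -1 since 140539 mod 8 = 3, so (37700/140539) = (-1)^2·(9425/140539); sign now +1
reciprocity: (9425/140539) = +1·(140539/9425) since 9425 mod 4 = 1, 140539 mod 4 = 3; sign now +1
(140539/9425) = (8589/9425)   [reduce mod 9425]
reciprocity: (8589/9425) = +1·(9425/8589) since 8589 mod 4 = 1, 9425 mod 4 = 1; sign now +1
(9425/8589) = (836/8589)   [reduce mod 8589]
836 = 2^2·209; (2/8589) = -1 since 8589 mod 8 = 5, so (836/8589) = (-1)^2·(209/8589); sign now +1
reciprocity: (209/8589) = +1·(8589/209) since 209 mod 4 = 1, 8589 mod 4 = 1; sign now +1
(8589/209) = (20/209)   [reduce mod 209]
20 = 2^2·5; (2/209) = +1 since 209 mod 8 = 1, so (20/209) = (+1)^2·(5/209); sign now +1
reciprocity: (5/209) = +1·(209/5) since 5 mod 4 = 1, 209 mod 4 = 1; sign now +1
(209/5) = (4/5)   [reduce mod 5]
4 = 2^2·1; (2/5) = -1 since 5 mod 8 = 5, so (4/5) = (-1)^2·(1/5); sign now +1
(1/5) = 1; final value = sign = +1

1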